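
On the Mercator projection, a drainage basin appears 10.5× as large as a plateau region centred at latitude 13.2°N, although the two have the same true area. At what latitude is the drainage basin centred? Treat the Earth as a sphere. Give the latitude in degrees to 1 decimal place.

72.5°

For equal true areas on Mercator, apparent areas scale as sec²φ, so the ratio is cos²φ₂ / cos²φ₁.
cos²φ₂ / cos²φ₁ = 10.5  ⇒  cos φ₁ = cos 13.2° / √10.5 = 0.9736/3.240 = 0.3005.
φ₁ = arccos(0.3005) ≈ 72.5°.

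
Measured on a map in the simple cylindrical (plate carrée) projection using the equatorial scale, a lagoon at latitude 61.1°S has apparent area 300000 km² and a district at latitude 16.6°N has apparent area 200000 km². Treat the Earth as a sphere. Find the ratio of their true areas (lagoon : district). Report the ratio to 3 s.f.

On the plate carrée, areal scale = h·k = 1 × sec φ, so true area = apparent × cos φ.
True area of lagoon: 300000 × cos(61.1°) = 300000 × 0.4833 = 145000 km².
True area of district: 200000 × cos(16.6°) = 200000 × 0.9583 = 191700 km².
Ratio = 145000 / 191700 ≈ 0.756.

0.756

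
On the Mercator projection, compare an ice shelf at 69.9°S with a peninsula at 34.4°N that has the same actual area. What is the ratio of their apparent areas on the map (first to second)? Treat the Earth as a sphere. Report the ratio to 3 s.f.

5.76

Mercator areal scale is sec²φ.
At 69.9°: sec²(69.9°) = 1/0.3437² = 8.467.
At 34.4°: sec²(34.4°) = 1/0.8251² = 1.469.
Ratio = 8.467/1.469 = cos²(34.4°)/cos²(69.9°) ≈ 5.76.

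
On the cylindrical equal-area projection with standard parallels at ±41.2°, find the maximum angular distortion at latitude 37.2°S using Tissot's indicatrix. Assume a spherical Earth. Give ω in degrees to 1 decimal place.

6.5°

Cylindrical equal-area (φ₀ = 41.2°): h = cos φ / cos 41.2° along meridians, k = cos 41.2° / cos φ along parallels; h·k = 1.
At 37.2°: h = 1.059, k = 0.9446; principal scales a = 1.059, b = 0.9446.
sin(ω/2) = (a − b)/(a + b) = 0.1140/2.003 = 0.05692, so ω = 2 arcsin(0.05692) ≈ 6.5°.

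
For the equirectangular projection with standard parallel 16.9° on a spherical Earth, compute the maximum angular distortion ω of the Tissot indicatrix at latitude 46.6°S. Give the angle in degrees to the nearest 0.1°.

18.9°

The equidistant cylindrical projection with φ₀ = 16.9° has h = 1 (meridians true) and k = cos φ₀ / cos φ along parallels.
At 46.6°: h = 1.000, k = 1.393; principal scales a = 1.393, b = 1.000.
sin(ω/2) = (a − b)/(a + b) = 0.3926/2.393 = 0.1641, so ω = 2 arcsin(0.1641) ≈ 18.9°.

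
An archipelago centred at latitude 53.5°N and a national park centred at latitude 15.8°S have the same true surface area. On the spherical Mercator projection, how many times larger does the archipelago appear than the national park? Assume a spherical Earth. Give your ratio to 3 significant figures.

2.62

Mercator areal scale is sec²φ.
At 53.5°: sec²(53.5°) = 1/0.5948² = 2.826.
At 15.8°: sec²(15.8°) = 1/0.9622² = 1.080.
Ratio = 2.826/1.080 = cos²(15.8°)/cos²(53.5°) ≈ 2.62.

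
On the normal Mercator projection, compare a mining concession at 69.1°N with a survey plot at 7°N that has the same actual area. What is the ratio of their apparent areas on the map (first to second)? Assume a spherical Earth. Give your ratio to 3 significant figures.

7.74

Mercator is conformal with k = sec φ, so areal scale = k² = sec²φ.
At 69.1°: sec²(69.1°) = 1/0.3567² = 7.858.
At 7°: sec²(7°) = 1/0.9925² = 1.015.
Ratio = 7.858/1.015 = cos²(7°)/cos²(69.1°) ≈ 7.74.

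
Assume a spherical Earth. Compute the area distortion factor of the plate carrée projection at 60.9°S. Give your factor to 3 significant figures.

Plate carrée maps x = Rλ, y = Rφ. The meridian scale is h = 1 and the parallel scale is k = 1/cos φ = sec φ.
Areal scale = h·k = 1 × sec φ; at 60.9°, h = 1.000, k = 2.056, so h·k = 2.056.

2.06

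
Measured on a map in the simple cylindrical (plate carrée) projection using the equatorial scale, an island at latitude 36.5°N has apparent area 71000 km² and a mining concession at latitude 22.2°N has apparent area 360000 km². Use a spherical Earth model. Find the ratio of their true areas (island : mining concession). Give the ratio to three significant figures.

0.171

Plate carrée has h = 1 and k = sec φ, giving areal scale sec φ; true area = (apparent area) · cos φ.
True area of island: 71000 × cos(36.5°) = 71000 × 0.8039 = 57070 km².
True area of mining concession: 360000 × cos(22.2°) = 360000 × 0.9259 = 333300 km².
Ratio = 57070 / 333300 ≈ 0.171.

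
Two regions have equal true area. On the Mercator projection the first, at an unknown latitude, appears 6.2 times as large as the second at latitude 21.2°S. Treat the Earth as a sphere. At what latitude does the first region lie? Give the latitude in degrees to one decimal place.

For equal true areas on Mercator, apparent areas scale as sec²φ, so the ratio is cos²φ₂ / cos²φ₁.
cos²φ₂ / cos²φ₁ = 6.2  ⇒  cos φ₁ = cos 21.2° / √6.2 = 0.9323/2.490 = 0.3744.
φ₁ = arccos(0.3744) ≈ 68.0°.

68.0°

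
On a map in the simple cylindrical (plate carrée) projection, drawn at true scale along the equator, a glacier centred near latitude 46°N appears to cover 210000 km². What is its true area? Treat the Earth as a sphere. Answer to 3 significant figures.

For the equirectangular projection with φ₀ = 0 (plate carrée), h = 1 along meridians and k = sec φ along parallels.
Areal scale = h·k = 1 × sec φ; at 46°, h = 1.000, k = 1.440, so h·k = 1.440.
True area = apparent / (areal scale) = 210000 / 1.440 ≈ 146000 km².

146000 km²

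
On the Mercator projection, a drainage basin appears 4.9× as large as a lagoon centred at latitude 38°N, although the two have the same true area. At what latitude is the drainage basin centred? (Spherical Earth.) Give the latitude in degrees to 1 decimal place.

Mercator areal scale is sec²φ, so apparent-area ratio = sec²φ₁ / sec²φ₂ = cos²φ₂ / cos²φ₁.
cos²φ₂ / cos²φ₁ = 4.9  ⇒  cos φ₁ = cos 38° / √4.9 = 0.7880/2.214 = 0.3560.
φ₁ = arccos(0.3560) ≈ 69.1°.

69.1°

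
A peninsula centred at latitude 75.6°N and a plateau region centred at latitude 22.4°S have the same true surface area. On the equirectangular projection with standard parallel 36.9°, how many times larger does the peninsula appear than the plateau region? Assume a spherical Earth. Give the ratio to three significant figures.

3.72

In the equirectangular projection with standard parallel φ₀ = 36.9° (x = Rλ cos φ₀, y = Rφ), meridians are true-scale (h = 1) and the parallel scale is k = cos φ₀ / cos φ.
Areal scale at 75.6°: h·k = 1.000 × 3.216 = 3.216.
Areal scale at 22.4°: h·k = 1.000 × 0.8649 = 0.8649.
Ratio = 3.216/0.8649 ≈ 3.72.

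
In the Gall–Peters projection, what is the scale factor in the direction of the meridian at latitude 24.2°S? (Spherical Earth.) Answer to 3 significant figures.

Gall–Peters is a cylindrical equal-area projection with standard parallels at ±45°. For cylindrical equal-area with standard parallel φ₀, h = cos φ / cos φ₀ and k = cos φ₀ / cos φ, so h·k = 1.
h = cos 24.2° / cos 45° = 0.9121/0.7071 = 1.290.

1.29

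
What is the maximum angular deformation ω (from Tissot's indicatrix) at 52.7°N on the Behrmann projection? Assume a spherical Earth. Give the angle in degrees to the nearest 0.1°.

40.1°

Behrmann is a cylindrical equal-area projection with standard parallels at ±30°. A cylindrical equal-area projection with standard parallel φ₀ has meridian scale h = cos φ / cos φ₀ and parallel scale k = cos φ₀ / cos φ (so areas are preserved, h·k = 1).
At 52.7°: h = 0.6997, k = 1.429; principal scales a = 1.429, b = 0.6997.
sin(ω/2) = (a − b)/(a + b) = 0.7294/2.129 = 0.3426, so ω = 2 arcsin(0.3426) ≈ 40.1°.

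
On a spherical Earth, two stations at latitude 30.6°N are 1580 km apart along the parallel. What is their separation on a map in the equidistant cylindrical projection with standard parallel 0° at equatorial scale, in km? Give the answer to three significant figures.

In the plate carrée (x = Rλ, y = Rφ), meridians are true-scale (h = 1) and parallels are stretched by k = sec φ.
Along the parallel, k = sec 30.6° = 1/0.8607 = 1.162.
Map distance = 1580 × 1.162 ≈ 1840 km.

1840 km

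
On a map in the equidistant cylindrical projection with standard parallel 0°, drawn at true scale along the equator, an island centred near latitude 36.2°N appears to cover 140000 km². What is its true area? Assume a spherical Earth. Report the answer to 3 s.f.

For the equirectangular projection with φ₀ = 0 (plate carrée), h = 1 along meridians and k = sec φ along parallels.
Areal scale = h·k = 1 × sec φ; at 36.2°, h = 1.000, k = 1.239, so h·k = 1.239.
True area = apparent / (areal scale) = 140000 / 1.239 ≈ 113000 km².

113000 km²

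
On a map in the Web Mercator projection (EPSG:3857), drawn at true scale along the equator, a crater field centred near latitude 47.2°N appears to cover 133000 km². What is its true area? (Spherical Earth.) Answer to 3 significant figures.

61400 km²

For Mercator, h = k = sec φ (a conformal cylindrical projection has a single point scale, 1/cos φ).
Areal scale = k² = sec²φ = 1/cos²(47.2°) = 1/0.6794² = 2.166.
True area = apparent / (areal scale) = 133000 / 2.166 ≈ 61400 km².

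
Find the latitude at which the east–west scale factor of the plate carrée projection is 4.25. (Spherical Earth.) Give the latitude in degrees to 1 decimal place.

Plate carrée: h = 1, k = sec φ along parallels.
sec φ = 4.25  ⇒  cos φ = 0.2353  ⇒  φ ≈ 76.4°.

76.4°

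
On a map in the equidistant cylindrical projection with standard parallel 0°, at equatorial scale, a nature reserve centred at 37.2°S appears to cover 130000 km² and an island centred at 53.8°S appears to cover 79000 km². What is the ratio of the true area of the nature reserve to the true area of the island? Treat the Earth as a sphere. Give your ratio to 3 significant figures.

2.22

Plate carrée has h = 1 and k = sec φ, giving areal scale sec φ; true area = (apparent area) · cos φ.
True area of nature reserve: 130000 × cos(37.2°) = 130000 × 0.7965 = 103500 km².
True area of island: 79000 × cos(53.8°) = 79000 × 0.5906 = 46660 km².
Ratio = 103500 / 46660 ≈ 2.22.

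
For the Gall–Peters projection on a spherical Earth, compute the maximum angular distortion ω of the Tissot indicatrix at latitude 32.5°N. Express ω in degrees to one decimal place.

20.1°

The Gall–Peters projection is cylindrical equal-area with φ₀ = 45°. A cylindrical equal-area projection with standard parallel φ₀ has meridian scale h = cos φ / cos φ₀ and parallel scale k = cos φ₀ / cos φ (so areas are preserved, h·k = 1).
At 32.5°: h = 1.193, k = 0.8384; principal scales a = 1.193, b = 0.8384.
sin(ω/2) = (a − b)/(a + b) = 0.3543/2.031 = 0.1744, so ω = 2 arcsin(0.1744) ≈ 20.1°.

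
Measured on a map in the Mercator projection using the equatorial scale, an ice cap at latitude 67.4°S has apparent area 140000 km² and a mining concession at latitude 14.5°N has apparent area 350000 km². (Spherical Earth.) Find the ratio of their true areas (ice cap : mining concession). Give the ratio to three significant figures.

0.0630

Mercator's areal exaggeration is sec²φ; hence true area = (apparent area) · cos²φ.
True area of ice cap: 140000 × cos²(67.4°) = 140000 × 0.1477 = 20680 km².
True area of mining concession: 350000 × cos²(14.5°) = 350000 × 0.9373 = 328100 km².
Ratio = 20680 / 328100 ≈ 0.0630.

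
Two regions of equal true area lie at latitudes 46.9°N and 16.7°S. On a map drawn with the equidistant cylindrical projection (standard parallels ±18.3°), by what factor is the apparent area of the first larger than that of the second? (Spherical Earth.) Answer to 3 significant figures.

1.40

The equidistant cylindrical projection with φ₀ = 18.3° has h = 1 (meridians true) and k = cos φ₀ / cos φ along parallels.
Areal scale at 46.9°: h·k = 1.000 × 1.390 = 1.390.
Areal scale at 16.7°: h·k = 1.000 × 0.9912 = 0.9912.
Ratio = 1.390/0.9912 ≈ 1.40.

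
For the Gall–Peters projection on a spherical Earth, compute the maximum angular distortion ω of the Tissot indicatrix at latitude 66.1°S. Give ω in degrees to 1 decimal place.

Gall–Peters is a cylindrical equal-area projection with standard parallels at ±45°. A cylindrical equal-area projection with standard parallel φ₀ has meridian scale h = cos φ / cos φ₀ and parallel scale k = cos φ₀ / cos φ (so areas are preserved, h·k = 1).
At 66.1°: h = 0.5730, k = 1.745; principal scales a = 1.745, b = 0.5730.
sin(ω/2) = (a − b)/(a + b) = 1.172/2.318 = 0.5057, so ω = 2 arcsin(0.5057) ≈ 60.8°.

60.8°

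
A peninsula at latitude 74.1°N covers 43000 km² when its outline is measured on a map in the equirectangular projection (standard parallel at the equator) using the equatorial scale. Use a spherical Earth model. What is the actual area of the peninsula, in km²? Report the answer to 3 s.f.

In the plate carrée (x = Rλ, y = Rφ), meridians are true-scale (h = 1) and parallels are stretched by k = sec φ.
Areal scale = h·k = 1 × sec φ; at 74.1°, h = 1.000, k = 3.650, so h·k = 3.650.
True area = apparent / (areal scale) = 43000 / 3.650 ≈ 11800 km².

11800 km²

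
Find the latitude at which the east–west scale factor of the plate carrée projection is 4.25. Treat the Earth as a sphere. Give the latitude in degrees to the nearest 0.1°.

Plate carrée: h = 1, k = sec φ along parallels.
sec φ = 4.25  ⇒  cos φ = 0.2353  ⇒  φ ≈ 76.4°.

76.4°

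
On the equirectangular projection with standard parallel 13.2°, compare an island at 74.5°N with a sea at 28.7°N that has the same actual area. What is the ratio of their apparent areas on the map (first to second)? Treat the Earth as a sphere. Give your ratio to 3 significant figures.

The equidistant cylindrical projection with φ₀ = 13.2° has h = 1 (meridians true) and k = cos φ₀ / cos φ along parallels.
Areal scale at 74.5°: h·k = 1.000 × 3.643 = 3.643.
Areal scale at 28.7°: h·k = 1.000 × 1.110 = 1.110.
Ratio = 3.643/1.110 ≈ 3.28.

3.28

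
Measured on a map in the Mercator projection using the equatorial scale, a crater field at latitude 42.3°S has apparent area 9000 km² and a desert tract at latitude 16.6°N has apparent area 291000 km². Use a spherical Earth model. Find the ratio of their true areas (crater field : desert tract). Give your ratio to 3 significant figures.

Mercator's areal exaggeration is sec²φ; hence true area = (apparent area) · cos²φ.
True area of crater field: 9000 × cos²(42.3°) = 9000 × 0.5471 = 4923 km².
True area of desert tract: 291000 × cos²(16.6°) = 291000 × 0.9184 = 267200 km².
Ratio = 4923 / 267200 ≈ 0.0184.

0.0184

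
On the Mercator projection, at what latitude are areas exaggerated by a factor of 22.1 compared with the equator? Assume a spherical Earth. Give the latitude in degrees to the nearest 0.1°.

Mercator areal scale is sec²φ.
sec²φ = 22.1  ⇒  cos²φ = 0.04525  ⇒  cos φ = 0.2127.
φ = arccos(0.2127) ≈ 77.7°.

77.7°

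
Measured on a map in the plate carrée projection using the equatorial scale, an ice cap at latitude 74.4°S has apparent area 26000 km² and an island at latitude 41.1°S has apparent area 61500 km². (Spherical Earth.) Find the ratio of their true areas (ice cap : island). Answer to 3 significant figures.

Plate carrée has h = 1 and k = sec φ, giving areal scale sec φ; true area = (apparent area) · cos φ.
True area of ice cap: 26000 × cos(74.4°) = 26000 × 0.2689 = 6992 km².
True area of island: 61500 × cos(41.1°) = 61500 × 0.7536 = 46340 km².
Ratio = 6992 / 46340 ≈ 0.151.

0.151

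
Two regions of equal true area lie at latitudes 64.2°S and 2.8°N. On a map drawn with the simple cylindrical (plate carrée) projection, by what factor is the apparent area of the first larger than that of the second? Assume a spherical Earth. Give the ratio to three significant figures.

For the equirectangular projection with φ₀ = 0 (plate carrée), h = 1 along meridians and k = sec φ along parallels.
Areal scale at 64.2°: h·k = 1.000 × 2.298 = 2.298.
Areal scale at 2.8°: h·k = 1.000 × 1.001 = 1.001.
Ratio = 2.298/1.001 ≈ 2.29.

2.29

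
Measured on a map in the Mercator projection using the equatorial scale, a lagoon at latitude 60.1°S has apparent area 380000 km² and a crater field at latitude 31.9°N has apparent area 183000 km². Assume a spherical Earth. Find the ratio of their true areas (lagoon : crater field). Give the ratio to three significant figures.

0.716

Since Mercator area scale is 1/cos²φ, the true area equals the apparent area multiplied by cos²φ.
True area of lagoon: 380000 × cos²(60.1°) = 380000 × 0.2485 = 94430 km².
True area of crater field: 183000 × cos²(31.9°) = 183000 × 0.7208 = 131900 km².
Ratio = 94430 / 131900 ≈ 0.716.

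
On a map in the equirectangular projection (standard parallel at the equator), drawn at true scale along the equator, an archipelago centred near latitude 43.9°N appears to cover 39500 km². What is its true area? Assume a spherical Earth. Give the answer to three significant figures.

Plate carrée maps x = Rλ, y = Rφ. The meridian scale is h = 1 and the parallel scale is k = 1/cos φ = sec φ.
Areal scale = h·k = 1 × sec φ; at 43.9°, h = 1.000, k = 1.388, so h·k = 1.388.
True area = apparent / (areal scale) = 39500 / 1.388 ≈ 28500 km².

28500 km²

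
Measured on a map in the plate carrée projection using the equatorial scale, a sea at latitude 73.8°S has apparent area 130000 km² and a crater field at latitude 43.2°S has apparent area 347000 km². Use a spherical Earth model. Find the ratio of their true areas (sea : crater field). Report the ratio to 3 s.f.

0.143

Plate carrée has h = 1 and k = sec φ, giving areal scale sec φ; true area = (apparent area) · cos φ.
True area of sea: 130000 × cos(73.8°) = 130000 × 0.2790 = 36270 km².
True area of crater field: 347000 × cos(43.2°) = 347000 × 0.7290 = 253000 km².
Ratio = 36270 / 253000 ≈ 0.143.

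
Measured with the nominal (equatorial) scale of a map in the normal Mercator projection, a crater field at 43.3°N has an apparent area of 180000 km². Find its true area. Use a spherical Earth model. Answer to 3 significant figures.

The Mercator projection is conformal; its linear scale factor is the same in every direction and equals sec φ = 1/cos φ.
Areal scale = k² = sec²φ = 1/cos²(43.3°) = 1/0.7278² = 1.888.
True area = apparent / (areal scale) = 180000 / 1.888 ≈ 95300 km².

95300 km²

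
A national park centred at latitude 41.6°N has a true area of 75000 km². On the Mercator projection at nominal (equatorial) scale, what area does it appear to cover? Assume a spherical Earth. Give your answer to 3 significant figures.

134000 km²

For Mercator, h = k = sec φ (a conformal cylindrical projection has a single point scale, 1/cos φ).
Areal scale = k² = sec²φ = 1/cos²(41.6°) = 1/0.7478² = 1.788.
Apparent area = 75000 × 1.788 ≈ 134000 km².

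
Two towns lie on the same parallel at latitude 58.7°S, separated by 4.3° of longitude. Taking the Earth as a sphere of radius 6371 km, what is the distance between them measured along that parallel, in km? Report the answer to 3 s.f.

Arc length along a parallel = R cos φ · Δλ (with Δλ in radians).
= 6371 × cos 58.7° × (4.3° × π/180) = 6371 × 0.5195 × 0.07505 ≈ 248 km.

248 km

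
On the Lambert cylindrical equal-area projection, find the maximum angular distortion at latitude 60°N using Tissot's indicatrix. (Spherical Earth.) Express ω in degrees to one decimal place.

73.7°

The Lambert cylindrical equal-area projection is the cylindrical equal-area projection with its standard parallel at the equator (φ₀ = 0). A cylindrical equal-area projection with standard parallel φ₀ has meridian scale h = cos φ / cos φ₀ and parallel scale k = cos φ₀ / cos φ (so areas are preserved, h·k = 1).
At 60°: h = 0.5000, k = 2.000; principal scales a = 2.000, b = 0.5000.
sin(ω/2) = (a − b)/(a + b) = 1.500/2.500 = 0.6000, so ω = 2 arcsin(0.6000) ≈ 73.7°.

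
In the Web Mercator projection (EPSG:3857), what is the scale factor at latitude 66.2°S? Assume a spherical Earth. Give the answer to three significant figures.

2.48

Mercator is conformal, so the point scale is isotropic: h = k = sec φ = 1/cos φ.
k = 1/cos 66.2° = 1/0.4035 = 2.478.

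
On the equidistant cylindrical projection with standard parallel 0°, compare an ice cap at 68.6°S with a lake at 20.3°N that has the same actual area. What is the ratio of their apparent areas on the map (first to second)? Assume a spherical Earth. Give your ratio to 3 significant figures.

2.57

For the equirectangular projection with φ₀ = 0 (plate carrée), h = 1 along meridians and k = sec φ along parallels.
Areal scale at 68.6°: h·k = 1.000 × 2.741 = 2.741.
Areal scale at 20.3°: h·k = 1.000 × 1.066 = 1.066.
Ratio = 2.741/1.066 ≈ 2.57.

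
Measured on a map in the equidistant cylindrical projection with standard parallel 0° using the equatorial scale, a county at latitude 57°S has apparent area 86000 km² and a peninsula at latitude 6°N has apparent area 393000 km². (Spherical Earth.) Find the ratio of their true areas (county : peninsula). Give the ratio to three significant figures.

0.120

Plate carrée has h = 1 and k = sec φ, giving areal scale sec φ; true area = (apparent area) · cos φ.
True area of county: 86000 × cos(57°) = 86000 × 0.5446 = 46840 km².
True area of peninsula: 393000 × cos(6°) = 393000 × 0.9945 = 390800 km².
Ratio = 46840 / 390800 ≈ 0.120.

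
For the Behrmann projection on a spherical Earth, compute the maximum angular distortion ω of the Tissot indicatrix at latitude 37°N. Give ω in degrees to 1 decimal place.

9.3°

Behrmann is a cylindrical equal-area projection with standard parallels at ±30°. Cylindrical equal-area (φ₀ = 30°): h = cos φ / cos 30° along meridians, k = cos 30° / cos φ along parallels; h·k = 1.
At 37°: h = 0.9222, k = 1.084; principal scales a = 1.084, b = 0.9222.
sin(ω/2) = (a − b)/(a + b) = 0.1622/2.007 = 0.08083, so ω = 2 arcsin(0.08083) ≈ 9.3°.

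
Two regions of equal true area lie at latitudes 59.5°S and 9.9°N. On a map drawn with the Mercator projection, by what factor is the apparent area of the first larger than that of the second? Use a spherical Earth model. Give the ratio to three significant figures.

Mercator is conformal with k = sec φ, so areal scale = k² = sec²φ.
At 59.5°: sec²(59.5°) = 1/0.5075² = 3.882.
At 9.9°: sec²(9.9°) = 1/0.9851² = 1.030.
Ratio = 3.882/1.030 = cos²(9.9°)/cos²(59.5°) ≈ 3.77.

3.77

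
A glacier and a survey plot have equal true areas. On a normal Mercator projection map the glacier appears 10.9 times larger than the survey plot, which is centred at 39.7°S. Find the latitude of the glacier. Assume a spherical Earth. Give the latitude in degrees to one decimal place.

76.5°

On Mercator, (apparent₁)/(apparent₂) = sec²φ₁ / sec²φ₂ when true areas are equal.
cos²φ₂ / cos²φ₁ = 10.9  ⇒  cos φ₁ = cos 39.7° / √10.9 = 0.7694/3.302 = 0.2330.
φ₁ = arccos(0.2330) ≈ 76.5°.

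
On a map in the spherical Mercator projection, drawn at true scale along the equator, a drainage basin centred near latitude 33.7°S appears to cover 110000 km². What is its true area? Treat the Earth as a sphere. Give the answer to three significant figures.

76100 km²

The Mercator projection is conformal; its linear scale factor is the same in every direction and equals sec φ = 1/cos φ.
Areal scale = k² = sec²φ = 1/cos²(33.7°) = 1/0.8320² = 1.445.
True area = apparent / (areal scale) = 110000 / 1.445 ≈ 76100 km².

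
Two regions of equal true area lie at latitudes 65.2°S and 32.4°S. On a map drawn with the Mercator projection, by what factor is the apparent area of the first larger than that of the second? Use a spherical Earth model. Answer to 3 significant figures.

Mercator areal scale is sec²φ.
At 65.2°: sec²(65.2°) = 1/0.4195² = 5.684.
At 32.4°: sec²(32.4°) = 1/0.8443² = 1.403.
Ratio = 5.684/1.403 = cos²(32.4°)/cos²(65.2°) ≈ 4.05.

4.05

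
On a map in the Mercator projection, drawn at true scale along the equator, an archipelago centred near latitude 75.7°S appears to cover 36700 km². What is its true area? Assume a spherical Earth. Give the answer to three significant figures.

2240 km²

For Mercator, h = k = sec φ (a conformal cylindrical projection has a single point scale, 1/cos φ).
Areal scale = k² = sec²φ = 1/cos²(75.7°) = 1/0.2470² = 16.39.
True area = apparent / (areal scale) = 36700 / 16.39 ≈ 2240 km².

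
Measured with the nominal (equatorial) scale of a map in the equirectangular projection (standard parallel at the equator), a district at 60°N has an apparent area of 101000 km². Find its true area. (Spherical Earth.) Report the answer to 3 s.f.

50500 km²

Plate carrée maps x = Rλ, y = Rφ. The meridian scale is h = 1 and the parallel scale is k = 1/cos φ = sec φ.
Areal scale = h·k = 1 × sec φ; at 60°, h = 1.000, k = 2.000, so h·k = 2.000.
True area = apparent / (areal scale) = 101000 / 2.000 ≈ 50500 km².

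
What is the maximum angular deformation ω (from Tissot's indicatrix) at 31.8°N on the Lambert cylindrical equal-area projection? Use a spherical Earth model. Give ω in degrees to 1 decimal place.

The Lambert cylindrical equal-area projection is the cylindrical equal-area projection with its standard parallel at the equator (φ₀ = 0). For cylindrical equal-area with standard parallel φ₀, h = cos φ / cos φ₀ and k = cos φ₀ / cos φ, so h·k = 1.
At 31.8°: h = 0.8499, k = 1.177; principal scales a = 1.177, b = 0.8499.
sin(ω/2) = (a − b)/(a + b) = 0.3267/2.027 = 0.1612, so ω = 2 arcsin(0.1612) ≈ 18.6°.

18.6°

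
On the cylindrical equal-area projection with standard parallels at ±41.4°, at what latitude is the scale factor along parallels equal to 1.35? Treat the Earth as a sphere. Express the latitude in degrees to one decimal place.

A cylindrical equal-area projection with standard parallel φ₀ has meridian scale h = cos φ / cos φ₀ and parallel scale k = cos φ₀ / cos φ (so areas are preserved, h·k = 1).
k = cos φ₀ / cos φ = 1.35  ⇒  cos φ = cos 41.4° / 1.35 = 0.5556.
φ = arccos(0.5556) ≈ 56.2°.

56.2°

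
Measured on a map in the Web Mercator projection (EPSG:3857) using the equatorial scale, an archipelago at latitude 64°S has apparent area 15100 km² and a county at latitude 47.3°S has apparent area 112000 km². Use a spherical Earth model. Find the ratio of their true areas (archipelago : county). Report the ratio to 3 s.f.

0.0563

Since Mercator area scale is 1/cos²φ, the true area equals the apparent area multiplied by cos²φ.
True area of archipelago: 15100 × cos²(64°) = 15100 × 0.1922 = 2902 km².
True area of county: 112000 × cos²(47.3°) = 112000 × 0.4599 = 51510 km².
Ratio = 2902 / 51510 ≈ 0.0563.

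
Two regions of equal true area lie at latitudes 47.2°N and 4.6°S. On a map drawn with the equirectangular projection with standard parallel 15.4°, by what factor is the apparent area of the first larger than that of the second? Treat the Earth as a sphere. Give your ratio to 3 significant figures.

With standard parallel φ₀ = 15.4°, the equirectangular projection gives x = Rλ cos φ₀, y = Rφ, so h = 1 and k = cos 15.4° / cos φ.
Areal scale at 47.2°: h·k = 1.000 × 1.419 = 1.419.
Areal scale at 4.6°: h·k = 1.000 × 0.9672 = 0.9672.
Ratio = 1.419/0.9672 ≈ 1.47.

1.47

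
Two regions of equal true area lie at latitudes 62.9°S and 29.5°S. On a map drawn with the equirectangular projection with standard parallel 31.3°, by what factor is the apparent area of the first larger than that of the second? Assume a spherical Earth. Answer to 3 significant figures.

In the equirectangular projection with standard parallel φ₀ = 31.3° (x = Rλ cos φ₀, y = Rφ), meridians are true-scale (h = 1) and the parallel scale is k = cos φ₀ / cos φ.
Areal scale at 62.9°: h·k = 1.000 × 1.876 = 1.876.
Areal scale at 29.5°: h·k = 1.000 × 0.9817 = 0.9817.
Ratio = 1.876/0.9817 ≈ 1.91.

1.91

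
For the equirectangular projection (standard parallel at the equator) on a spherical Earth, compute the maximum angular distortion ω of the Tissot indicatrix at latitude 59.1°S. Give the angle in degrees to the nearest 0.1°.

Plate carrée maps x = Rλ, y = Rφ. The meridian scale is h = 1 and the parallel scale is k = 1/cos φ = sec φ.
At 59.1°: h = 1.000, k = 1.947; principal scales a = 1.947, b = 1.000.
sin(ω/2) = (a − b)/(a + b) = 0.9473/2.947 = 0.3214, so ω = 2 arcsin(0.3214) ≈ 37.5°.

37.5°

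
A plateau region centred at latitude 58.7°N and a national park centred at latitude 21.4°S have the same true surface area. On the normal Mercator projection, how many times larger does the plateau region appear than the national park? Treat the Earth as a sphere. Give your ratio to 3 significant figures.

On Mercator, area is exaggerated by sec²φ = 1/cos²φ.
At 58.7°: sec²(58.7°) = 1/0.5195² = 3.705.
At 21.4°: sec²(21.4°) = 1/0.9311² = 1.154.
Ratio = 3.705/1.154 = cos²(21.4°)/cos²(58.7°) ≈ 3.21.

3.21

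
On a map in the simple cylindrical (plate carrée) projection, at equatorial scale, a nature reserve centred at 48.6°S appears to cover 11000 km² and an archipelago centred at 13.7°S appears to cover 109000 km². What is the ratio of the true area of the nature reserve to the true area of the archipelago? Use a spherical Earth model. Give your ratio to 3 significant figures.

0.0687

Plate carrée has h = 1 and k = sec φ, giving areal scale sec φ; true area = (apparent area) · cos φ.
True area of nature reserve: 11000 × cos(48.6°) = 11000 × 0.6613 = 7274 km².
True area of archipelago: 109000 × cos(13.7°) = 109000 × 0.9715 = 105900 km².
Ratio = 7274 / 105900 ≈ 0.0687.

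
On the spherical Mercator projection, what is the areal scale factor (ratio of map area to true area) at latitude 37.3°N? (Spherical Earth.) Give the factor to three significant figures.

Mercator is conformal, so the point scale is isotropic: h = k = sec φ = 1/cos φ.
Areal scale = k² = sec²φ = 1/cos²(37.3°) = 1/0.7955² = 1.580.

1.58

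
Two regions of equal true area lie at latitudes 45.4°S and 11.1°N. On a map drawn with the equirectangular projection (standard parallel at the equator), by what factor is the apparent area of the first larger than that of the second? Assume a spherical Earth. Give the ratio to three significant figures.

Plate carrée maps x = Rλ, y = Rφ. The meridian scale is h = 1 and the parallel scale is k = 1/cos φ = sec φ.
Areal scale at 45.4°: h·k = 1.000 × 1.424 = 1.424.
Areal scale at 11.1°: h·k = 1.000 × 1.019 = 1.019.
Ratio = 1.424/1.019 ≈ 1.40.

1.40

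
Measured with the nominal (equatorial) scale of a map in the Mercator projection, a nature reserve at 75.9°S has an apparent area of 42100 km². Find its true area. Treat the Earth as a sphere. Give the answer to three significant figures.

The Mercator projection is conformal; its linear scale factor is the same in every direction and equals sec φ = 1/cos φ.
Areal scale = k² = sec²φ = 1/cos²(75.9°) = 1/0.2436² = 16.85.
True area = apparent / (areal scale) = 42100 / 16.85 ≈ 2500 km².

2500 km²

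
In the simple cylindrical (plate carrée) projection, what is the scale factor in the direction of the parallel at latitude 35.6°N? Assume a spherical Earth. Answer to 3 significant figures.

Plate carrée maps x = Rλ, y = Rφ. The meridian scale is h = 1 and the parallel scale is k = 1/cos φ = sec φ.
k = 1/cos 35.6° = 1/0.8131 = 1.230.

1.23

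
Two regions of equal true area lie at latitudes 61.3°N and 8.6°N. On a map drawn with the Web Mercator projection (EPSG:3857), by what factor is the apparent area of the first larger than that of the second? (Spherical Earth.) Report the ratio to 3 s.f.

4.24

On Mercator, area is exaggerated by sec²φ = 1/cos²φ.
At 61.3°: sec²(61.3°) = 1/0.4802² = 4.336.
At 8.6°: sec²(8.6°) = 1/0.9888² = 1.023.
Ratio = 4.336/1.023 = cos²(8.6°)/cos²(61.3°) ≈ 4.24.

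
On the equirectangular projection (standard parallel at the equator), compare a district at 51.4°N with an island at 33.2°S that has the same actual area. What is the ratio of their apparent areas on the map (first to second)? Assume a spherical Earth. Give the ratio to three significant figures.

In the plate carrée (x = Rλ, y = Rφ), meridians are true-scale (h = 1) and parallels are stretched by k = sec φ.
Areal scale at 51.4°: h·k = 1.000 × 1.603 = 1.603.
Areal scale at 33.2°: h·k = 1.000 × 1.195 = 1.195.
Ratio = 1.603/1.195 ≈ 1.34.

1.34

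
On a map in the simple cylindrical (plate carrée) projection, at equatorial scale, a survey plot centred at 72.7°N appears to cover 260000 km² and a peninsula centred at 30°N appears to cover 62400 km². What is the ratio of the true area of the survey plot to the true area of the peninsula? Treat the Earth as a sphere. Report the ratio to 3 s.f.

On the plate carrée, areal scale = h·k = 1 × sec φ, so true area = apparent × cos φ.
True area of survey plot: 260000 × cos(72.7°) = 260000 × 0.2974 = 77320 km².
True area of peninsula: 62400 × cos(30°) = 62400 × 0.8660 = 54040 km².
Ratio = 77320 / 54040 ≈ 1.43.

1.43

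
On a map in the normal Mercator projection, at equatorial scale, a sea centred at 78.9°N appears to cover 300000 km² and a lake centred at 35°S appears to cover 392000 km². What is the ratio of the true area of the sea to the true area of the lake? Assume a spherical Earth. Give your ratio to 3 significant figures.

0.0423

Mercator's areal exaggeration is sec²φ; hence true area = (apparent area) · cos²φ.
True area of sea: 300000 × cos²(78.9°) = 300000 × 0.03706 = 11120 km².
True area of lake: 392000 × cos²(35°) = 392000 × 0.6710 = 263000 km².
Ratio = 11120 / 263000 ≈ 0.0423.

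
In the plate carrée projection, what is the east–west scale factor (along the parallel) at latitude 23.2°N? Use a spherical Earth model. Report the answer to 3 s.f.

For the equirectangular projection with φ₀ = 0 (plate carrée), h = 1 along meridians and k = sec φ along parallels.
k = 1/cos 23.2° = 1/0.9191 = 1.088.

1.09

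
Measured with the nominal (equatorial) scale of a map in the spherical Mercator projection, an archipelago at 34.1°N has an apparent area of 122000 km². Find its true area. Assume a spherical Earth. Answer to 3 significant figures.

83700 km²

The Mercator projection is conformal; its linear scale factor is the same in every direction and equals sec φ = 1/cos φ.
Areal scale = k² = sec²φ = 1/cos²(34.1°) = 1/0.8281² = 1.458.
True area = apparent / (areal scale) = 122000 / 1.458 ≈ 83700 km².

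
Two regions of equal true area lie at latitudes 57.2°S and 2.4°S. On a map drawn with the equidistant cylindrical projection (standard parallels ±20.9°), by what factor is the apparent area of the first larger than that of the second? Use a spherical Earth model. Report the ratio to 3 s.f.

With standard parallel φ₀ = 20.9°, the equirectangular projection gives x = Rλ cos φ₀, y = Rφ, so h = 1 and k = cos 20.9° / cos φ.
Areal scale at 57.2°: h·k = 1.000 × 1.725 = 1.725.
Areal scale at 2.4°: h·k = 1.000 × 0.9350 = 0.9350.
Ratio = 1.725/0.9350 ≈ 1.84.

1.84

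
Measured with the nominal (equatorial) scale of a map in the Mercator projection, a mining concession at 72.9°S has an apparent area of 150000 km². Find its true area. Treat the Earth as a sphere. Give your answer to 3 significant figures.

Mercator is conformal, so the point scale is isotropic: h = k = sec φ = 1/cos φ.
Areal scale = k² = sec²φ = 1/cos²(72.9°) = 1/0.2940² = 11.57.
True area = apparent / (areal scale) = 150000 / 11.57 ≈ 13000 km².

13000 km²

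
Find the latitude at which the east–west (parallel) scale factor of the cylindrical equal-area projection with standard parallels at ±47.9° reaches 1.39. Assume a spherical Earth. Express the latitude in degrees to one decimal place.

Cylindrical equal-area (φ₀ = 47.9°): h = cos φ / cos 47.9° along meridians, k = cos 47.9° / cos φ along parallels; h·k = 1.
k = cos φ₀ / cos φ = 1.39  ⇒  cos φ = cos 47.9° / 1.39 = 0.4823.
φ = arccos(0.4823) ≈ 61.2°.

61.2°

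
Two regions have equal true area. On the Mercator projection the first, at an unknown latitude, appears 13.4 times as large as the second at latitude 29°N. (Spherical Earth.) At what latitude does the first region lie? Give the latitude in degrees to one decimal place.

76.2°

On Mercator, (apparent₁)/(apparent₂) = sec²φ₁ / sec²φ₂ when true areas are equal.
cos²φ₂ / cos²φ₁ = 13.4  ⇒  cos φ₁ = cos 29° / √13.4 = 0.8746/3.661 = 0.2389.
φ₁ = arccos(0.2389) ≈ 76.2°.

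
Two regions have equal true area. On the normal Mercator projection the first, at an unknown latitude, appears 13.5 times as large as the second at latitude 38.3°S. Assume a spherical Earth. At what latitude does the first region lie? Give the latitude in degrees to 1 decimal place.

77.7°

Mercator areal scale is sec²φ, so apparent-area ratio = sec²φ₁ / sec²φ₂ = cos²φ₂ / cos²φ₁.
cos²φ₂ / cos²φ₁ = 13.5  ⇒  cos φ₁ = cos 38.3° / √13.5 = 0.7848/3.674 = 0.2136.
φ₁ = arccos(0.2136) ≈ 77.7°.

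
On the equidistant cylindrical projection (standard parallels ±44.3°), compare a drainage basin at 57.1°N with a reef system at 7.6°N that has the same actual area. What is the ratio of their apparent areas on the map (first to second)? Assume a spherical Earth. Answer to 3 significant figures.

With standard parallel φ₀ = 44.3°, the equirectangular projection gives x = Rλ cos φ₀, y = Rφ, so h = 1 and k = cos 44.3° / cos φ.
Areal scale at 57.1°: h·k = 1.000 × 1.318 = 1.318.
Areal scale at 7.6°: h·k = 1.000 × 0.7220 = 0.7220.
Ratio = 1.318/0.7220 ≈ 1.82.

1.82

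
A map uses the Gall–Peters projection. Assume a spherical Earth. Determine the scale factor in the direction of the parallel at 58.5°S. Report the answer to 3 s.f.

1.35

The Gall–Peters projection is cylindrical equal-area with φ₀ = 45°. A cylindrical equal-area projection with standard parallel φ₀ has meridian scale h = cos φ / cos φ₀ and parallel scale k = cos φ₀ / cos φ (so areas are preserved, h·k = 1).
k = cos 45° / cos 58.5° = 0.7071/0.5225 = 1.353.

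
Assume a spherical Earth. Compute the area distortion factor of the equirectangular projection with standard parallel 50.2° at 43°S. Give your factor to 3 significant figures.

0.875

In the equirectangular projection with standard parallel φ₀ = 50.2° (x = Rλ cos φ₀, y = Rφ), meridians are true-scale (h = 1) and the parallel scale is k = cos φ₀ / cos φ.
Areal scale = h·k = 1 × cos φ₀ / cos φ; at 43°, h = 1.000, k = 0.8752, so h·k = 0.8752.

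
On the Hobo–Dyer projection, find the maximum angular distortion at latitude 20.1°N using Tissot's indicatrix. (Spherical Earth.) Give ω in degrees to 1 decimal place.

19.2°

The Hobo–Dyer projection is cylindrical equal-area with φ₀ = 37.5°. A cylindrical equal-area projection with standard parallel φ₀ has meridian scale h = cos φ / cos φ₀ and parallel scale k = cos φ₀ / cos φ (so areas are preserved, h·k = 1).
At 20.1°: h = 1.184, k = 0.8448; principal scales a = 1.184, b = 0.8448.
sin(ω/2) = (a − b)/(a + b) = 0.3389/2.029 = 0.1671, so ω = 2 arcsin(0.1671) ≈ 19.2°.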